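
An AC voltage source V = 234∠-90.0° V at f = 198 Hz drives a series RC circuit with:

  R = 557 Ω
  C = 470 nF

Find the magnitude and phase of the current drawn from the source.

Step 1 — Angular frequency: ω = 2π·f = 2π·198 = 1244 rad/s.
Step 2 — Component impedances:
  R: Z = R = 557 Ω
  C: Z = 1/(jωC) = -j/(ω·C) = 0 - j1710 Ω
Step 3 — Series combination: Z_total = R + C = 557 - j1710 Ω = 1799∠-72.0° Ω.
Step 4 — Source phasor: V = 234∠-90.0° V = 0 - j234 V.
Step 5 — Ohm's law: I = V / Z_total = (0 - j234) / (557 - j1710) = 0.1237 - j0.04029 A.
Step 6 — Convert to polar: |I| = 0.1301 A, ∠I = -18.0°.

I = 0.1301∠-18.0° A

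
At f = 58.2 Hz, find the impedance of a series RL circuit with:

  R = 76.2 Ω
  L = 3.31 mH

Step 1 — Angular frequency: ω = 2π·f = 2π·58.2 = 365.7 rad/s.
Step 2 — Component impedances:
  R: Z = R = 76.2 Ω
  L: Z = jωL = j·365.7·0.00331 = 0 + j1.21 Ω
Step 3 — Series combination: Z_total = R + L = 76.2 + j1.21 Ω = 76.21∠0.9° Ω.

Z = 76.2 + j1.21 Ω = 76.21∠0.9° Ω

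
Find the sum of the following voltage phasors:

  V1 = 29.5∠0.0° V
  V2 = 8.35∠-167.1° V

Step 1 — Convert each phasor to rectangular form:
  V1 = 29.5·(cos(0.0°) + j·sin(0.0°)) = 29.5 V
  V2 = 8.35·(cos(-167.1°) + j·sin(-167.1°)) = -8.139 - j1.864 V
Step 2 — Sum components: V_total = 21.36 - j1.864 V.
Step 3 — Convert to polar: |V_total| = 21.44 V, ∠V_total = -5.0°.

V_total = 21.44∠-5.0° V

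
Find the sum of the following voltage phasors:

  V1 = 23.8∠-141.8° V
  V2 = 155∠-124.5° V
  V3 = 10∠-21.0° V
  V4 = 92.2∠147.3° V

Step 1 — Convert each phasor to rectangular form:
  V1 = 23.8·(cos(-141.8°) + j·sin(-141.8°)) = -18.7 - j14.72 V
  V2 = 155·(cos(-124.5°) + j·sin(-124.5°)) = -87.79 - j127.7 V
  V3 = 10·(cos(-21.0°) + j·sin(-21.0°)) = 9.336 - j3.584 V
  V4 = 92.2·(cos(147.3°) + j·sin(147.3°)) = -77.59 + j49.81 V
Step 2 — Sum components: V_total = -174.7 - j96.23 V.
Step 3 — Convert to polar: |V_total| = 199.5 V, ∠V_total = -151.2°.

V_total = 199.5∠-151.2° V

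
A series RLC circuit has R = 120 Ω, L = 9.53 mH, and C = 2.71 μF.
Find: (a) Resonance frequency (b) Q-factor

Step 1 — Resonance condition Im(Z)=0 gives ω₀ = 1/√(LC).
Step 2 — ω₀ = 1/√(0.00953·2.71e-06) = 6223 rad/s.
Step 3 — f₀ = ω₀/(2π) = 990.4 Hz.
Step 4 — Series Q: Q = ω₀L/R = 6223·0.00953/120 = 0.4942.

(a) f₀ = 990.4 Hz  (b) Q = 0.4942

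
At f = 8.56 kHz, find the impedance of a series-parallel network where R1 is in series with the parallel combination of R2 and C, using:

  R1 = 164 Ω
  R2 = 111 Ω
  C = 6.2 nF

Step 1 — Angular frequency: ω = 2π·f = 2π·8560 = 5.378e+04 rad/s.
Step 2 — Component impedances:
  R1: Z = R = 164 Ω
  R2: Z = R = 111 Ω
  C: Z = 1/(jωC) = -j/(ω·C) = 0 - j2999 Ω
Step 3 — Parallel branch: R2 || C = 1/(1/R2 + 1/C) = 110.8 - j4.103 Ω.
Step 4 — Series with R1: Z_total = R1 + (R2 || C) = 274.8 - j4.103 Ω = 274.9∠-0.9° Ω.

Z = 274.8 - j4.103 Ω = 274.9∠-0.9° Ω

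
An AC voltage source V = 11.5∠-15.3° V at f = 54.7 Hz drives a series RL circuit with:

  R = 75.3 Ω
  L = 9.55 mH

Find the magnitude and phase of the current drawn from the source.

Step 1 — Angular frequency: ω = 2π·f = 2π·54.7 = 343.7 rad/s.
Step 2 — Component impedances:
  R: Z = R = 75.3 Ω
  L: Z = jωL = j·343.7·0.00955 = 0 + j3.282 Ω
Step 3 — Series combination: Z_total = R + L = 75.3 + j3.282 Ω = 75.37∠2.5° Ω.
Step 4 — Source phasor: V = 11.5∠-15.3° V = 11.09 - j3.035 V.
Step 5 — Ohm's law: I = V / Z_total = (11.09 - j3.035) / (75.3 + j3.282) = 0.1453 - j0.04663 A.
Step 6 — Convert to polar: |I| = 0.1526 A, ∠I = -17.8°.

I = 0.1526∠-17.8° A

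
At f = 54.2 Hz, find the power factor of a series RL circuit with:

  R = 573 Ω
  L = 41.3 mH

Step 1 — Angular frequency: ω = 2π·f = 2π·54.2 = 340.5 rad/s.
Step 2 — Component impedances:
  R: Z = R = 573 Ω
  L: Z = jωL = j·340.5·0.0413 = 0 + j14.06 Ω
Step 3 — Series combination: Z_total = R + L = 573 + j14.06 Ω = 573.2∠1.4° Ω.
Step 4 — Power factor: PF = cos(φ) = Re(Z)/|Z| = 573/573.2 = 0.9997.
Step 5 — Type: Im(Z) = 14.06 ⇒ lagging (phase φ = 1.4°).

PF = 0.9997 (lagging, φ = 1.4°)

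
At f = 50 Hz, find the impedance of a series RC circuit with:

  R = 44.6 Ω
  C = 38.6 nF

Step 1 — Angular frequency: ω = 2π·f = 2π·50 = 314.2 rad/s.
Step 2 — Component impedances:
  R: Z = R = 44.6 Ω
  C: Z = 1/(jωC) = -j/(ω·C) = 0 - j8.246e+04 Ω
Step 3 — Series combination: Z_total = R + C = 44.6 - j8.246e+04 Ω = 8.246e+04∠-90.0° Ω.

Z = 44.6 - j8.246e+04 Ω = 8.246e+04∠-90.0° Ω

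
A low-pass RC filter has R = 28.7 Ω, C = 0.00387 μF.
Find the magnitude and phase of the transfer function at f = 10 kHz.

Step 1 — Angular frequency: ω = 2π·1e+04 = 6.283e+04 rad/s.
Step 2 — Transfer function: H(jω) = 1/(1 + jωRC).
Step 3 — Denominator: 1 + jωRC = 1 + j·6.283e+04·28.7·3.87e-09 = 1 + j0.006979.
Step 4 — H = 1 - j0.006978.
Step 5 — Magnitude: |H| = 1 (-0.0 dB); phase: φ = -0.4°.

|H| = 1 (-0.0 dB), φ = -0.4°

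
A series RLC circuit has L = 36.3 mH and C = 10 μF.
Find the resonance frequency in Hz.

Step 1 — Resonance condition Im(Z)=0 gives ω₀ = 1/√(LC).
Step 2 — ω₀ = 1/√(0.0363·1e-05) = 1660 rad/s.
Step 3 — f₀ = ω₀/(2π) = 264.2 Hz.

f₀ = 264.2 Hz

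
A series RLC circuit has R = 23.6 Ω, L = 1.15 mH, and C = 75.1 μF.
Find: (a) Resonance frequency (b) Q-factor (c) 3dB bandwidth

Step 1 — Resonance: ω₀ = 1/√(LC) = 1/√(0.00115·7.51e-05) = 3403 rad/s.
Step 2 — f₀ = ω₀/(2π) = 541.6 Hz.
Step 3 — Series Q: Q = ω₀L/R = 3403·0.00115/23.6 = 0.1658.
Step 4 — Bandwidth: Δω = ω₀/Q = 2.052e+04 rad/s; BW = Δω/(2π) = 3266 Hz.

(a) f₀ = 541.6 Hz  (b) Q = 0.1658  (c) BW = 3266 Hz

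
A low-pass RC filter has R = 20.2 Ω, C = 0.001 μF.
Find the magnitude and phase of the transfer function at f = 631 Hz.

Step 1 — Angular frequency: ω = 2π·631 = 3965 rad/s.
Step 2 — Transfer function: H(jω) = 1/(1 + jωRC).
Step 3 — Denominator: 1 + jωRC = 1 + j·3965·20.2·1e-09 = 1 + j8.009e-05.
Step 4 — H = 1 - j8.009e-05.
Step 5 — Magnitude: |H| = 1 (-0.0 dB); phase: φ = -0.0°.

|H| = 1 (-0.0 dB), φ = -0.0°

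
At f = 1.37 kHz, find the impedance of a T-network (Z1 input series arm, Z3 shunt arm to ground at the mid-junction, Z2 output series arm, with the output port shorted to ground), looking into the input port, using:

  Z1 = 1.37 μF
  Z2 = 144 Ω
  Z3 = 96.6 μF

Step 1 — Angular frequency: ω = 2π·f = 2π·1370 = 8608 rad/s.
Step 2 — Component impedances:
  Z1: Z = 1/(jωC) = -j/(ω·C) = 0 - j84.8 Ω
  Z2: Z = R = 144 Ω
  Z3: Z = 1/(jωC) = -j/(ω·C) = 0 - j1.203 Ω
Step 3 — With the output port shorted to ground, the output series arm Z2 runs from the junction to ground; the shunt arm Z3 also runs from the junction to ground. They appear in parallel: Z3 || Z2 = 0.01004 - j1.203 Ω.
Step 4 — Series with input arm Z1: Z_in = Z1 + (Z3 || Z2) = 0.01004 - j86 Ω = 86∠-90.0° Ω.

Z = 0.01004 - j86 Ω = 86∠-90.0° Ω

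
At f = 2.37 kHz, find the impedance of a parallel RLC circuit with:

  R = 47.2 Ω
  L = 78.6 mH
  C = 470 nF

Step 1 — Angular frequency: ω = 2π·f = 2π·2370 = 1.489e+04 rad/s.
Step 2 — Component impedances:
  R: Z = R = 47.2 Ω
  L: Z = jωL = j·1.489e+04·0.0786 = 0 + j1170 Ω
  C: Z = 1/(jωC) = -j/(ω·C) = 0 - j142.9 Ω
Step 3 — Parallel combination: 1/Z_total = 1/R + 1/L + 1/C; Z_total = 43.54 - j12.63 Ω = 45.33∠-16.2° Ω.

Z = 43.54 - j12.63 Ω = 45.33∠-16.2° Ω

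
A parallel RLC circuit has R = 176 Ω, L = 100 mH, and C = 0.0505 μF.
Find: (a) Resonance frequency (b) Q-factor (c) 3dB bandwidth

Step 1 — Resonance: ω₀ = 1/√(LC) = 1/√(0.1·5.05e-08) = 1.407e+04 rad/s.
Step 2 — f₀ = ω₀/(2π) = 2240 Hz.
Step 3 — Parallel Q: Q = R/(ω₀L) = 176/(1.407e+04·0.1) = 0.1251.
Step 4 — Bandwidth: Δω = ω₀/Q = 1.125e+05 rad/s; BW = Δω/(2π) = 1.791e+04 Hz.

(a) f₀ = 2240 Hz  (b) Q = 0.1251  (c) BW = 1.791e+04 Hz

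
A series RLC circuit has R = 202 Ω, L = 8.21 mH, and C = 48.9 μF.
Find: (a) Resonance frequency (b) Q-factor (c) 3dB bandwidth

Step 1 — Resonance: ω₀ = 1/√(LC) = 1/√(0.00821·4.89e-05) = 1578 rad/s.
Step 2 — f₀ = ω₀/(2π) = 251.2 Hz.
Step 3 — Series Q: Q = ω₀L/R = 1578·0.00821/202 = 0.06415.
Step 4 — Bandwidth: Δω = ω₀/Q = 2.46e+04 rad/s; BW = Δω/(2π) = 3916 Hz.

(a) f₀ = 251.2 Hz  (b) Q = 0.06415  (c) BW = 3916 Hz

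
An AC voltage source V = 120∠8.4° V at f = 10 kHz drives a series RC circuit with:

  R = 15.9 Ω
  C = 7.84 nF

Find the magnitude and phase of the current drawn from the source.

Step 1 — Angular frequency: ω = 2π·f = 2π·1e+04 = 6.283e+04 rad/s.
Step 2 — Component impedances:
  R: Z = R = 15.9 Ω
  C: Z = 1/(jωC) = -j/(ω·C) = 0 - j2030 Ω
Step 3 — Series combination: Z_total = R + C = 15.9 - j2030 Ω = 2030∠-89.6° Ω.
Step 4 — Source phasor: V = 120∠8.4° V = 118.7 + j17.53 V.
Step 5 — Ohm's law: I = V / Z_total = (118.7 + j17.53) / (15.9 - j2030) = -0.008177 + j0.05854 A.
Step 6 — Convert to polar: |I| = 0.05911 A, ∠I = 98.0°.

I = 0.05911∠98.0° A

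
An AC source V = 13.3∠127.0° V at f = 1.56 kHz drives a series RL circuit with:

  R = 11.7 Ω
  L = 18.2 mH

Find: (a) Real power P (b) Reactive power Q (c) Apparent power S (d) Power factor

Step 1 — Angular frequency: ω = 2π·f = 2π·1560 = 9802 rad/s.
Step 2 — Component impedances:
  R: Z = R = 11.7 Ω
  L: Z = jωL = j·9802·0.0182 = 0 + j178.4 Ω
Step 3 — Series combination: Z_total = R + L = 11.7 + j178.4 Ω = 178.8∠86.2° Ω.
Step 4 — Source phasor: V = 13.3∠127.0° V = -8.004 + j10.62 V.
Step 5 — Current: I = V / Z = 0.05636 + j0.04856 A = 0.07439∠40.8° A.
Step 6 — Complex power: S = V·I* = 0.06476 + j0.9873 VA.
Step 7 — Real power: P = Re(S) = 0.06476 W.
Step 8 — Reactive power: Q = Im(S) = 0.9873 VAR.
Step 9 — Apparent power: |S| = 0.9895 VA.
Step 10 — Power factor: PF = P/|S| = 0.06545 (lagging).

(a) P = 0.06476 W  (b) Q = 0.9873 VAR  (c) S = 0.9895 VA  (d) PF = 0.06545 (lagging)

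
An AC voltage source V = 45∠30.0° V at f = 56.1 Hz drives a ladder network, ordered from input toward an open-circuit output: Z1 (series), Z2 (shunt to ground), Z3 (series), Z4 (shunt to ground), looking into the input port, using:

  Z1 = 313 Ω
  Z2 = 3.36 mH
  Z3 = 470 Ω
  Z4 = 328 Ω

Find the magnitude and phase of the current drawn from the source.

Step 1 — Angular frequency: ω = 2π·f = 2π·56.1 = 352.5 rad/s.
Step 2 — Component impedances:
  Z1: Z = R = 313 Ω
  Z2: Z = jωL = j·352.5·0.00336 = 0 + j1.184 Ω
  Z3: Z = R = 470 Ω
  Z4: Z = R = 328 Ω
Step 3 — Ladder network (open output): work backward from the far end, alternating series and parallel combinations. Z_in = 313 + j1.184 Ω = 313∠0.2° Ω.
Step 4 — Source phasor: V = 45∠30.0° V = 38.97 + j22.5 V.
Step 5 — Ohm's law: I = V / Z_total = (38.97 + j22.5) / (313 + j1.184) = 0.1248 + j0.07141 A.
Step 6 — Convert to polar: |I| = 0.1438 A, ∠I = 29.8°.

I = 0.1438∠29.8° A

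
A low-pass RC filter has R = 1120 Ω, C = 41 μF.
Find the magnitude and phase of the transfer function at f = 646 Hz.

Step 1 — Angular frequency: ω = 2π·646 = 4059 rad/s.
Step 2 — Transfer function: H(jω) = 1/(1 + jωRC).
Step 3 — Denominator: 1 + jωRC = 1 + j·4059·1120·4.1e-05 = 1 + j186.4.
Step 4 — H = 2.878e-05 - j0.005365.
Step 5 — Magnitude: |H| = 0.005365 (-45.4 dB); phase: φ = -89.7°.

|H| = 0.005365 (-45.4 dB), φ = -89.7°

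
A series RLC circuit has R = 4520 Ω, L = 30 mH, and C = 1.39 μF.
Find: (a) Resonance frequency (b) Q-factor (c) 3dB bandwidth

Step 1 — Resonance condition Im(Z)=0 gives ω₀ = 1/√(LC).
Step 2 — ω₀ = 1/√(0.03·1.39e-06) = 4897 rad/s.
Step 3 — f₀ = ω₀/(2π) = 779.4 Hz.
Step 4 — Series Q: Q = ω₀L/R = 4897·0.03/4520 = 0.0325.
Step 5 — 3dB bandwidth: Δω = ω₀/Q = 1.507e+05 rad/s; BW = Δω/(2π) = 2.398e+04 Hz.

(a) f₀ = 779.4 Hz  (b) Q = 0.0325  (c) BW = 2.398e+04 Hz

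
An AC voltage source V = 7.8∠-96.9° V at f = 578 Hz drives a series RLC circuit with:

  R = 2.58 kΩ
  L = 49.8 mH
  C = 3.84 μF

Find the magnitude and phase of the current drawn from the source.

Step 1 — Angular frequency: ω = 2π·f = 2π·578 = 3632 rad/s.
Step 2 — Component impedances:
  R: Z = R = 2580 Ω
  L: Z = jωL = j·3632·0.0498 = 0 + j180.9 Ω
  C: Z = 1/(jωC) = -j/(ω·C) = 0 - j71.71 Ω
Step 3 — Series combination: Z_total = R + L + C = 2580 + j109.2 Ω = 2582∠2.4° Ω.
Step 4 — Source phasor: V = 7.8∠-96.9° V = -0.9371 - j7.744 V.
Step 5 — Ohm's law: I = V / Z_total = (-0.9371 - j7.744) / (2580 + j109.2) = -0.0004893 - j0.002981 A.
Step 6 — Convert to polar: |I| = 0.003021 A, ∠I = -99.3°.

I = 0.003021∠-99.3° A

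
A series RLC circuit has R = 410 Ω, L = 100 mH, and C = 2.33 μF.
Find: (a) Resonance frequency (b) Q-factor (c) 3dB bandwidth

Step 1 — Resonance condition Im(Z)=0 gives ω₀ = 1/√(LC).
Step 2 — ω₀ = 1/√(0.1·2.33e-06) = 2072 rad/s.
Step 3 — f₀ = ω₀/(2π) = 329.7 Hz.
Step 4 — Series Q: Q = ω₀L/R = 2072·0.1/410 = 0.5053.
Step 5 — 3dB bandwidth: Δω = ω₀/Q = 4100 rad/s; BW = Δω/(2π) = 652.5 Hz.

(a) f₀ = 329.7 Hz  (b) Q = 0.5053  (c) BW = 652.5 Hz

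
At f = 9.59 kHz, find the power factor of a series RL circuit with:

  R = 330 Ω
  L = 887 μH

Step 1 — Angular frequency: ω = 2π·f = 2π·9590 = 6.026e+04 rad/s.
Step 2 — Component impedances:
  R: Z = R = 330 Ω
  L: Z = jωL = j·6.026e+04·0.000887 = 0 + j53.45 Ω
Step 3 — Series combination: Z_total = R + L = 330 + j53.45 Ω = 334.3∠9.2° Ω.
Step 4 — Power factor: PF = cos(φ) = Re(Z)/|Z| = 330/334.3 = 0.9871.
Step 5 — Type: Im(Z) = 53.45 ⇒ lagging (phase φ = 9.2°).

PF = 0.9871 (lagging, φ = 9.2°)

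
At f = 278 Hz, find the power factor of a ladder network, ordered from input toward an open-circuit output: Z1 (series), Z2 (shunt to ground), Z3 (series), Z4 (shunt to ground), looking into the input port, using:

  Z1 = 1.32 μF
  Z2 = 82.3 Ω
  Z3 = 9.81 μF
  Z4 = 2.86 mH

Step 1 — Angular frequency: ω = 2π·f = 2π·278 = 1747 rad/s.
Step 2 — Component impedances:
  Z1: Z = 1/(jωC) = -j/(ω·C) = 0 - j433.7 Ω
  Z2: Z = R = 82.3 Ω
  Z3: Z = 1/(jωC) = -j/(ω·C) = 0 - j58.36 Ω
  Z4: Z = jωL = j·1747·0.00286 = 0 + j4.996 Ω
Step 3 — Ladder network (open output): work backward from the far end, alternating series and parallel combinations. Z_in = 24.36 - j471.3 Ω = 471.9∠-87.0° Ω.
Step 4 — Power factor: PF = cos(φ) = Re(Z)/|Z| = 24.36/471.9 = 0.05162.
Step 5 — Type: Im(Z) = -471.3 ⇒ leading (phase φ = -87.0°).

PF = 0.05162 (leading, φ = -87.0°)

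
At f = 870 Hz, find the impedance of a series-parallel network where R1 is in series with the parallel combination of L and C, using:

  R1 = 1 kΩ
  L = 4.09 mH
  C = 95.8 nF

Step 1 — Angular frequency: ω = 2π·f = 2π·870 = 5466 rad/s.
Step 2 — Component impedances:
  R1: Z = R = 1000 Ω
  L: Z = jωL = j·5466·0.00409 = 0 + j22.36 Ω
  C: Z = 1/(jωC) = -j/(ω·C) = 0 - j1910 Ω
Step 3 — Parallel branch: L || C = 1/(1/L + 1/C) = 0 + j22.62 Ω.
Step 4 — Series with R1: Z_total = R1 + (L || C) = 1000 + j22.62 Ω = 1000∠1.3° Ω.

Z = 1000 + j22.62 Ω = 1000∠1.3° Ω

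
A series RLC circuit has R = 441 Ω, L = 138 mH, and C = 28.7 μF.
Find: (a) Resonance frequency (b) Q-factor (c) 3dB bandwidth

Step 1 — Resonance condition Im(Z)=0 gives ω₀ = 1/√(LC).
Step 2 — ω₀ = 1/√(0.138·2.87e-05) = 502.5 rad/s.
Step 3 — f₀ = ω₀/(2π) = 79.97 Hz.
Step 4 — Series Q: Q = ω₀L/R = 502.5·0.138/441 = 0.1572.
Step 5 — 3dB bandwidth: Δω = ω₀/Q = 3196 rad/s; BW = Δω/(2π) = 508.6 Hz.

(a) f₀ = 79.97 Hz  (b) Q = 0.1572  (c) BW = 508.6 Hz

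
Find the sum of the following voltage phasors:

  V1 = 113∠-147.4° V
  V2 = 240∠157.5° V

Step 1 — Convert each phasor to rectangular form:
  V1 = 113·(cos(-147.4°) + j·sin(-147.4°)) = -95.2 - j60.88 V
  V2 = 240·(cos(157.5°) + j·sin(157.5°)) = -221.7 + j91.84 V
Step 2 — Sum components: V_total = -316.9 + j30.96 V.
Step 3 — Convert to polar: |V_total| = 318.4 V, ∠V_total = 174.4°.

V_total = 318.4∠174.4° V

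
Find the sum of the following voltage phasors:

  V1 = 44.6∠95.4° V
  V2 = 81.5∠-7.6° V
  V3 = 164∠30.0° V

Step 1 — Convert each phasor to rectangular form:
  V1 = 44.6·(cos(95.4°) + j·sin(95.4°)) = -4.197 + j44.4 V
  V2 = 81.5·(cos(-7.6°) + j·sin(-7.6°)) = 80.78 - j10.78 V
  V3 = 164·(cos(30.0°) + j·sin(30.0°)) = 142 + j82 V
Step 2 — Sum components: V_total = 218.6 + j115.6 V.
Step 3 — Convert to polar: |V_total| = 247.3 V, ∠V_total = 27.9°.

V_total = 247.3∠27.9° V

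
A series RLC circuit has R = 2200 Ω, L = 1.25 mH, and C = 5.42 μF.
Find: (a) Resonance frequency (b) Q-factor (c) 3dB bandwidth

Step 1 — Resonance: ω₀ = 1/√(LC) = 1/√(0.00125·5.42e-06) = 1.215e+04 rad/s.
Step 2 — f₀ = ω₀/(2π) = 1934 Hz.
Step 3 — Series Q: Q = ω₀L/R = 1.215e+04·0.00125/2200 = 0.006903.
Step 4 — Bandwidth: Δω = ω₀/Q = 1.76e+06 rad/s; BW = Δω/(2π) = 2.801e+05 Hz.

(a) f₀ = 1934 Hz  (b) Q = 0.006903  (c) BW = 2.801e+05 Hz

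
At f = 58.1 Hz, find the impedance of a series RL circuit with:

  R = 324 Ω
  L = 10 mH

Step 1 — Angular frequency: ω = 2π·f = 2π·58.1 = 365.1 rad/s.
Step 2 — Component impedances:
  R: Z = R = 324 Ω
  L: Z = jωL = j·365.1·0.01 = 0 + j3.651 Ω
Step 3 — Series combination: Z_total = R + L = 324 + j3.651 Ω = 324∠0.6° Ω.

Z = 324 + j3.651 Ω = 324∠0.6° Ω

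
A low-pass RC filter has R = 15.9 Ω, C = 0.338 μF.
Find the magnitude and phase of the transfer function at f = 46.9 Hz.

Step 1 — Angular frequency: ω = 2π·46.9 = 294.7 rad/s.
Step 2 — Transfer function: H(jω) = 1/(1 + jωRC).
Step 3 — Denominator: 1 + jωRC = 1 + j·294.7·15.9·3.38e-07 = 1 + j0.001584.
Step 4 — H = 1 - j0.001584.
Step 5 — Magnitude: |H| = 1 (-0.0 dB); phase: φ = -0.1°.

|H| = 1 (-0.0 dB), φ = -0.1°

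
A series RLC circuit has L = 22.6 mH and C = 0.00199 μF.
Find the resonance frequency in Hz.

Step 1 — Resonance condition Im(Z)=0 gives ω₀ = 1/√(LC).
Step 2 — ω₀ = 1/√(0.0226·1.99e-09) = 1.491e+05 rad/s.
Step 3 — f₀ = ω₀/(2π) = 2.373e+04 Hz.

f₀ = 2.373e+04 Hz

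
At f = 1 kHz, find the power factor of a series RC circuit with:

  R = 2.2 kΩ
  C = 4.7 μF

Step 1 — Angular frequency: ω = 2π·f = 2π·1000 = 6283 rad/s.
Step 2 — Component impedances:
  R: Z = R = 2200 Ω
  C: Z = 1/(jωC) = -j/(ω·C) = 0 - j33.86 Ω
Step 3 — Series combination: Z_total = R + C = 2200 - j33.86 Ω = 2200∠-0.9° Ω.
Step 4 — Power factor: PF = cos(φ) = Re(Z)/|Z| = 2200/2200.3 = 0.9999.
Step 5 — Type: Im(Z) = -33.86 ⇒ leading (phase φ = -0.9°).

PF = 0.9999 (leading, φ = -0.9°)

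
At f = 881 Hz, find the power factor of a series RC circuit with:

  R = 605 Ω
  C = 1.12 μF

Step 1 — Angular frequency: ω = 2π·f = 2π·881 = 5535 rad/s.
Step 2 — Component impedances:
  R: Z = R = 605 Ω
  C: Z = 1/(jωC) = -j/(ω·C) = 0 - j161.3 Ω
Step 3 — Series combination: Z_total = R + C = 605 - j161.3 Ω = 626.1∠-14.9° Ω.
Step 4 — Power factor: PF = cos(φ) = Re(Z)/|Z| = 605/626.132 = 0.9662.
Step 5 — Type: Im(Z) = -161.3 ⇒ leading (phase φ = -14.9°).

PF = 0.9662 (leading, φ = -14.9°)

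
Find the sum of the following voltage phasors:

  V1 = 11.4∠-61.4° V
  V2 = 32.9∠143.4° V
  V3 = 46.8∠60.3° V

Step 1 — Convert each phasor to rectangular form:
  V1 = 11.4·(cos(-61.4°) + j·sin(-61.4°)) = 5.457 - j10.01 V
  V2 = 32.9·(cos(143.4°) + j·sin(143.4°)) = -26.41 + j19.62 V
  V3 = 46.8·(cos(60.3°) + j·sin(60.3°)) = 23.19 + j40.65 V
Step 2 — Sum components: V_total = 2.232 + j50.26 V.
Step 3 — Convert to polar: |V_total| = 50.31 V, ∠V_total = 87.5°.

V_total = 50.31∠87.5° V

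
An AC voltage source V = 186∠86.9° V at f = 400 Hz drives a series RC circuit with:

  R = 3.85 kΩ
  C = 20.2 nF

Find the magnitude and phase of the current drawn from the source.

Step 1 — Angular frequency: ω = 2π·f = 2π·400 = 2513 rad/s.
Step 2 — Component impedances:
  R: Z = R = 3850 Ω
  C: Z = 1/(jωC) = -j/(ω·C) = 0 - j1.97e+04 Ω
Step 3 — Series combination: Z_total = R + C = 3850 - j1.97e+04 Ω = 2.007e+04∠-78.9° Ω.
Step 4 — Source phasor: V = 186∠86.9° V = 10.06 + j185.7 V.
Step 5 — Ohm's law: I = V / Z_total = (10.06 + j185.7) / (3850 - j1.97e+04) = -0.008986 + j0.002267 A.
Step 6 — Convert to polar: |I| = 0.009268 A, ∠I = 165.8°.

I = 0.009268∠165.8° A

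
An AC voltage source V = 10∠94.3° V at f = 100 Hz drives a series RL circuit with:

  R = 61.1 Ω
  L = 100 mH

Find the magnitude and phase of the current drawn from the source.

Step 1 — Angular frequency: ω = 2π·f = 2π·100 = 628.3 rad/s.
Step 2 — Component impedances:
  R: Z = R = 61.1 Ω
  L: Z = jωL = j·628.3·0.1 = 0 + j62.83 Ω
Step 3 — Series combination: Z_total = R + L = 61.1 + j62.83 Ω = 87.64∠45.8° Ω.
Step 4 — Source phasor: V = 10∠94.3° V = -0.7498 + j9.972 V.
Step 5 — Ohm's law: I = V / Z_total = (-0.7498 + j9.972) / (61.1 + j62.83) = 0.07561 + j0.08546 A.
Step 6 — Convert to polar: |I| = 0.1141 A, ∠I = 48.5°.

I = 0.1141∠48.5° A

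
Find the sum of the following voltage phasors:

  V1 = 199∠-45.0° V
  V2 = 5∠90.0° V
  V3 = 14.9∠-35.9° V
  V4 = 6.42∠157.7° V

Step 1 — Convert each phasor to rectangular form:
  V1 = 199·(cos(-45.0°) + j·sin(-45.0°)) = 140.7 - j140.7 V
  V2 = 5·(cos(90.0°) + j·sin(90.0°)) = 0 + j5 V
  V3 = 14.9·(cos(-35.9°) + j·sin(-35.9°)) = 12.07 - j8.737 V
  V4 = 6.42·(cos(157.7°) + j·sin(157.7°)) = -5.94 + j2.436 V
Step 2 — Sum components: V_total = 146.8 - j142 V.
Step 3 — Convert to polar: |V_total| = 204.3 V, ∠V_total = -44.0°.

V_total = 204.3∠-44.0° V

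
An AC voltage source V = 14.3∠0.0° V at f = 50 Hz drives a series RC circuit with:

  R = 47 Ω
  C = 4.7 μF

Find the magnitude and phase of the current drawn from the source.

Step 1 — Angular frequency: ω = 2π·f = 2π·50 = 314.2 rad/s.
Step 2 — Component impedances:
  R: Z = R = 47 Ω
  C: Z = 1/(jωC) = -j/(ω·C) = 0 - j677.3 Ω
Step 3 — Series combination: Z_total = R + C = 47 - j677.3 Ω = 678.9∠-86.0° Ω.
Step 4 — Source phasor: V = 14.3∠0.0° V = 14.3 V.
Step 5 — Ohm's law: I = V / Z_total = (14.3) / (47 - j677.3) = 0.001458 + j0.02101 A.
Step 6 — Convert to polar: |I| = 0.02106 A, ∠I = 86.0°.

I = 0.02106∠86.0° A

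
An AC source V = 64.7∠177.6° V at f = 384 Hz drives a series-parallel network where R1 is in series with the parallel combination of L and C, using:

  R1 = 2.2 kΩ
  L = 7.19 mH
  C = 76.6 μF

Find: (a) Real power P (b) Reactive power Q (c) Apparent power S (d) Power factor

Step 1 — Angular frequency: ω = 2π·f = 2π·384 = 2413 rad/s.
Step 2 — Component impedances:
  R1: Z = R = 2200 Ω
  L: Z = jωL = j·2413·0.00719 = 0 + j17.35 Ω
  C: Z = 1/(jωC) = -j/(ω·C) = 0 - j5.411 Ω
Step 3 — Parallel branch: L || C = 1/(1/L + 1/C) = 0 - j7.863 Ω.
Step 4 — Series with R1: Z_total = R1 + (L || C) = 2200 - j7.863 Ω = 2200∠-0.2° Ω.
Step 5 — Source phasor: V = 64.7∠177.6° V = -64.64 + j2.709 V.
Step 6 — Current: I = V / Z = -0.02939 + j0.001126 A = 0.02941∠177.8° A.
Step 7 — Complex power: S = V·I* = 1.903 - j0.006801 VA.
Step 8 — Real power: P = Re(S) = 1.903 W.
Step 9 — Reactive power: Q = Im(S) = -0.006801 VAR.
Step 10 — Apparent power: |S| = 1.903 VA.
Step 11 — Power factor: PF = P/|S| = 1 (leading).

(a) P = 1.903 W  (b) Q = -0.006801 VAR  (c) S = 1.903 VA  (d) PF = 1 (leading)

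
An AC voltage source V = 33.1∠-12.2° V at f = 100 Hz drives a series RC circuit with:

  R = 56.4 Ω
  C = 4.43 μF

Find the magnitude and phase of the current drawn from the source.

Step 1 — Angular frequency: ω = 2π·f = 2π·100 = 628.3 rad/s.
Step 2 — Component impedances:
  R: Z = R = 56.4 Ω
  C: Z = 1/(jωC) = -j/(ω·C) = 0 - j359.3 Ω
Step 3 — Series combination: Z_total = R + C = 56.4 - j359.3 Ω = 363.7∠-81.1° Ω.
Step 4 — Source phasor: V = 33.1∠-12.2° V = 32.35 - j6.995 V.
Step 5 — Ohm's law: I = V / Z_total = (32.35 - j6.995) / (56.4 - j359.3) = 0.0328 + j0.0849 A.
Step 6 — Convert to polar: |I| = 0.09102 A, ∠I = 68.9°.

I = 0.09102∠68.9° A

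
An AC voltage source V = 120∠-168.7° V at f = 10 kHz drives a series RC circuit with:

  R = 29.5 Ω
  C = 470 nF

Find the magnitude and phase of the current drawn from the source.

Step 1 — Angular frequency: ω = 2π·f = 2π·1e+04 = 6.283e+04 rad/s.
Step 2 — Component impedances:
  R: Z = R = 29.5 Ω
  C: Z = 1/(jωC) = -j/(ω·C) = 0 - j33.86 Ω
Step 3 — Series combination: Z_total = R + C = 29.5 - j33.86 Ω = 44.91∠-48.9° Ω.
Step 4 — Source phasor: V = 120∠-168.7° V = -117.7 - j23.51 V.
Step 5 — Ohm's law: I = V / Z_total = (-117.7 - j23.51) / (29.5 - j33.86) = -1.326 - j2.32 A.
Step 6 — Convert to polar: |I| = 2.672 A, ∠I = -119.8°.

I = 2.672∠-119.8° A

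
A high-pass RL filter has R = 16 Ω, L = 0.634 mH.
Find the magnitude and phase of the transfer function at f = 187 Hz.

Step 1 — Angular frequency: ω = 2π·187 = 1175 rad/s.
Step 2 — Transfer function: H(jω) = jωL/(R + jωL).
Step 3 — Numerator jωL = j·0.7449; denominator R + jωL = 16 + j0.7449.
Step 4 — H = 0.002163 + j0.04646.
Step 5 — Magnitude: |H| = 0.04651 (-26.6 dB); phase: φ = 87.3°.

|H| = 0.04651 (-26.6 dB), φ = 87.3°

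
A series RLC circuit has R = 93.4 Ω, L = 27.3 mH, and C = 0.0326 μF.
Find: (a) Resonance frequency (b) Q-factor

Step 1 — Resonance condition Im(Z)=0 gives ω₀ = 1/√(LC).
Step 2 — ω₀ = 1/√(0.0273·3.26e-08) = 3.352e+04 rad/s.
Step 3 — f₀ = ω₀/(2π) = 5335 Hz.
Step 4 — Series Q: Q = ω₀L/R = 3.352e+04·0.0273/93.4 = 9.798.

(a) f₀ = 5335 Hz  (b) Q = 9.798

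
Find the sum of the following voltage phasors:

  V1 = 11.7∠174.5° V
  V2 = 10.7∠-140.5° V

Step 1 — Convert each phasor to rectangular form:
  V1 = 11.7·(cos(174.5°) + j·sin(174.5°)) = -11.65 + j1.121 V
  V2 = 10.7·(cos(-140.5°) + j·sin(-140.5°)) = -8.256 - j6.806 V
Step 2 — Sum components: V_total = -19.9 - j5.685 V.
Step 3 — Convert to polar: |V_total| = 20.7 V, ∠V_total = -164.1°.

V_total = 20.7∠-164.1° V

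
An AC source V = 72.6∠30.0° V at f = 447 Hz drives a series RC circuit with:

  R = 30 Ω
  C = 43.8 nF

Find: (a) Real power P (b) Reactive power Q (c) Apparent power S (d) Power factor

Step 1 — Angular frequency: ω = 2π·f = 2π·447 = 2809 rad/s.
Step 2 — Component impedances:
  R: Z = R = 30 Ω
  C: Z = 1/(jωC) = -j/(ω·C) = 0 - j8129 Ω
Step 3 — Series combination: Z_total = R + C = 30 - j8129 Ω = 8129∠-89.8° Ω.
Step 4 — Source phasor: V = 72.6∠30.0° V = 62.87 + j36.3 V.
Step 5 — Current: I = V / Z = -0.004437 + j0.007751 A = 0.008931∠119.8° A.
Step 6 — Complex power: S = V·I* = 0.002393 - j0.6484 VA.
Step 7 — Real power: P = Re(S) = 0.002393 W.
Step 8 — Reactive power: Q = Im(S) = -0.6484 VAR.
Step 9 — Apparent power: |S| = 0.6484 VA.
Step 10 — Power factor: PF = P/|S| = 0.00369 (leading).

(a) P = 0.002393 W  (b) Q = -0.6484 VAR  (c) S = 0.6484 VA  (d) PF = 0.00369 (leading)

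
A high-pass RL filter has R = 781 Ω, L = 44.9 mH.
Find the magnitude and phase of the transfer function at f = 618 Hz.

Step 1 — Angular frequency: ω = 2π·618 = 3883 rad/s.
Step 2 — Transfer function: H(jω) = jωL/(R + jωL).
Step 3 — Numerator jωL = j·174.3; denominator R + jωL = 781 + j174.3.
Step 4 — H = 0.04747 + j0.2126.
Step 5 — Magnitude: |H| = 0.2179 (-13.2 dB); phase: φ = 77.4°.

|H| = 0.2179 (-13.2 dB), φ = 77.4°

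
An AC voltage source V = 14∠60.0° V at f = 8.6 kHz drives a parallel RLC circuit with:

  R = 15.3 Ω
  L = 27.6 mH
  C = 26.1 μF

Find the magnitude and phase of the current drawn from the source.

Step 1 — Angular frequency: ω = 2π·f = 2π·8600 = 5.404e+04 rad/s.
Step 2 — Component impedances:
  R: Z = R = 15.3 Ω
  L: Z = jωL = j·5.404e+04·0.0276 = 0 + j1491 Ω
  C: Z = 1/(jωC) = -j/(ω·C) = 0 - j0.7091 Ω
Step 3 — Parallel combination: 1/Z_total = 1/R + 1/L + 1/C; Z_total = 0.03282 - j0.7079 Ω = 0.7086∠-87.3° Ω.
Step 4 — Source phasor: V = 14∠60.0° V = 7 + j12.12 V.
Step 5 — Ohm's law: I = V / Z_total = (7 + j12.12) / (0.03282 - j0.7079) = -16.63 + j10.66 A.
Step 6 — Convert to polar: |I| = 19.76 A, ∠I = 147.3°.

I = 19.76∠147.3° A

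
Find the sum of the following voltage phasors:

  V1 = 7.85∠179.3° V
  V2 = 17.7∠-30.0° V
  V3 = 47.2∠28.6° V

Step 1 — Convert each phasor to rectangular form:
  V1 = 7.85·(cos(179.3°) + j·sin(179.3°)) = -7.849 + j0.0959 V
  V2 = 17.7·(cos(-30.0°) + j·sin(-30.0°)) = 15.33 - j8.85 V
  V3 = 47.2·(cos(28.6°) + j·sin(28.6°)) = 41.44 + j22.59 V
Step 2 — Sum components: V_total = 48.92 + j13.84 V.
Step 3 — Convert to polar: |V_total| = 50.84 V, ∠V_total = 15.8°.

V_total = 50.84∠15.8° V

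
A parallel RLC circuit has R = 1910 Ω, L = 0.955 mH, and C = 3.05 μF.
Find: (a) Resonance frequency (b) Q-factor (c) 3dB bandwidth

Step 1 — Resonance: ω₀ = 1/√(LC) = 1/√(0.000955·3.05e-06) = 1.853e+04 rad/s.
Step 2 — f₀ = ω₀/(2π) = 2949 Hz.
Step 3 — Parallel Q: Q = R/(ω₀L) = 1910/(1.853e+04·0.000955) = 107.9.
Step 4 — Bandwidth: Δω = ω₀/Q = 171.7 rad/s; BW = Δω/(2π) = 27.32 Hz.

(a) f₀ = 2949 Hz  (b) Q = 107.9  (c) BW = 27.32 Hz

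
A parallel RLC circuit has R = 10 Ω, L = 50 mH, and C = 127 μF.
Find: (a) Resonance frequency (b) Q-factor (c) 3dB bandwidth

Step 1 — Resonance: ω₀ = 1/√(LC) = 1/√(0.05·0.000127) = 396.8 rad/s.
Step 2 — f₀ = ω₀/(2π) = 63.16 Hz.
Step 3 — Parallel Q: Q = R/(ω₀L) = 10/(396.8·0.05) = 0.504.
Step 4 — Bandwidth: Δω = ω₀/Q = 787.4 rad/s; BW = Δω/(2π) = 125.3 Hz.

(a) f₀ = 63.16 Hz  (b) Q = 0.504  (c) BW = 125.3 Hz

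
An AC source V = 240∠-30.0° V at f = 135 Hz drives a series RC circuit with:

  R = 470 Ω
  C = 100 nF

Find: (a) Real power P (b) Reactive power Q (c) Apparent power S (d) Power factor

Step 1 — Angular frequency: ω = 2π·f = 2π·135 = 848.2 rad/s.
Step 2 — Component impedances:
  R: Z = R = 470 Ω
  C: Z = 1/(jωC) = -j/(ω·C) = 0 - j1.179e+04 Ω
Step 3 — Series combination: Z_total = R + C = 470 - j1.179e+04 Ω = 1.18e+04∠-87.7° Ω.
Step 4 — Source phasor: V = 240∠-30.0° V = 207.8 - j120 V.
Step 5 — Current: I = V / Z = 0.01086 + j0.0172 A = 0.02034∠57.7° A.
Step 6 — Complex power: S = V·I* = 0.1945 - j4.878 VA.
Step 7 — Real power: P = Re(S) = 0.1945 W.
Step 8 — Reactive power: Q = Im(S) = -4.878 VAR.
Step 9 — Apparent power: |S| = 4.882 VA.
Step 10 — Power factor: PF = P/|S| = 0.03984 (leading).

(a) P = 0.1945 W  (b) Q = -4.878 VAR  (c) S = 4.882 VA  (d) PF = 0.03984 (leading)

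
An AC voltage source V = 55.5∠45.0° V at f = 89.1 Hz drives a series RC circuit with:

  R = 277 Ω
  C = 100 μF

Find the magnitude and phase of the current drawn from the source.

Step 1 — Angular frequency: ω = 2π·f = 2π·89.1 = 559.8 rad/s.
Step 2 — Component impedances:
  R: Z = R = 277 Ω
  C: Z = 1/(jωC) = -j/(ω·C) = 0 - j17.86 Ω
Step 3 — Series combination: Z_total = R + C = 277 - j17.86 Ω = 277.6∠-3.7° Ω.
Step 4 — Source phasor: V = 55.5∠45.0° V = 39.24 + j39.24 V.
Step 5 — Ohm's law: I = V / Z_total = (39.24 + j39.24) / (277 - j17.86) = 0.132 + j0.1502 A.
Step 6 — Convert to polar: |I| = 0.1999 A, ∠I = 48.7°.

I = 0.1999∠48.7° A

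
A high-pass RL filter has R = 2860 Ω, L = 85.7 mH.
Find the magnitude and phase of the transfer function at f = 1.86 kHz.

Step 1 — Angular frequency: ω = 2π·1860 = 1.169e+04 rad/s.
Step 2 — Transfer function: H(jω) = jωL/(R + jωL).
Step 3 — Numerator jωL = j·1002; denominator R + jωL = 2860 + j1002.
Step 4 — H = 0.1092 + j0.3119.
Step 5 — Magnitude: |H| = 0.3305 (-9.6 dB); phase: φ = 70.7°.

|H| = 0.3305 (-9.6 dB), φ = 70.7°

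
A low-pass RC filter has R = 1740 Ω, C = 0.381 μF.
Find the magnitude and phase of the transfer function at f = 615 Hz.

Step 1 — Angular frequency: ω = 2π·615 = 3864 rad/s.
Step 2 — Transfer function: H(jω) = 1/(1 + jωRC).
Step 3 — Denominator: 1 + jωRC = 1 + j·3864·1740·3.81e-07 = 1 + j2.562.
Step 4 — H = 0.1322 - j0.3387.
Step 5 — Magnitude: |H| = 0.3636 (-8.8 dB); phase: φ = -68.7°.

|H| = 0.3636 (-8.8 dB), φ = -68.7°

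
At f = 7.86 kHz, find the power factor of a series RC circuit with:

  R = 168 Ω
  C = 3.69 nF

Step 1 — Angular frequency: ω = 2π·f = 2π·7860 = 4.939e+04 rad/s.
Step 2 — Component impedances:
  R: Z = R = 168 Ω
  C: Z = 1/(jωC) = -j/(ω·C) = 0 - j5487 Ω
Step 3 — Series combination: Z_total = R + C = 168 - j5487 Ω = 5490∠-88.2° Ω.
Step 4 — Power factor: PF = cos(φ) = Re(Z)/|Z| = 168/5490 = 0.0306.
Step 5 — Type: Im(Z) = -5487 ⇒ leading (phase φ = -88.2°).

PF = 0.0306 (leading, φ = -88.2°)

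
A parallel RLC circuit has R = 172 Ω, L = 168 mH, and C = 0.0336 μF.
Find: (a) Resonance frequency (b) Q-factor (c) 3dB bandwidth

Step 1 — Resonance: ω₀ = 1/√(LC) = 1/√(0.168·3.36e-08) = 1.331e+04 rad/s.
Step 2 — f₀ = ω₀/(2π) = 2118 Hz.
Step 3 — Parallel Q: Q = R/(ω₀L) = 172/(1.331e+04·0.168) = 0.07692.
Step 4 — Bandwidth: Δω = ω₀/Q = 1.73e+05 rad/s; BW = Δω/(2π) = 2.754e+04 Hz.

(a) f₀ = 2118 Hz  (b) Q = 0.07692  (c) BW = 2.754e+04 Hz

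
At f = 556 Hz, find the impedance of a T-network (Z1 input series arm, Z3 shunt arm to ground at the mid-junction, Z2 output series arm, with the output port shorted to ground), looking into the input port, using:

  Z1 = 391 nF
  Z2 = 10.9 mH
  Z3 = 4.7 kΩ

Step 1 — Angular frequency: ω = 2π·f = 2π·556 = 3493 rad/s.
Step 2 — Component impedances:
  Z1: Z = 1/(jωC) = -j/(ω·C) = 0 - j732.1 Ω
  Z2: Z = jωL = j·3493·0.0109 = 0 + j38.08 Ω
  Z3: Z = R = 4700 Ω
Step 3 — With the output port shorted to ground, the output series arm Z2 runs from the junction to ground; the shunt arm Z3 also runs from the junction to ground. They appear in parallel: Z3 || Z2 = 0.3085 + j38.08 Ω.
Step 4 — Series with input arm Z1: Z_in = Z1 + (Z3 || Z2) = 0.3085 - j694 Ω = 694∠-90.0° Ω.

Z = 0.3085 - j694 Ω = 694∠-90.0° Ω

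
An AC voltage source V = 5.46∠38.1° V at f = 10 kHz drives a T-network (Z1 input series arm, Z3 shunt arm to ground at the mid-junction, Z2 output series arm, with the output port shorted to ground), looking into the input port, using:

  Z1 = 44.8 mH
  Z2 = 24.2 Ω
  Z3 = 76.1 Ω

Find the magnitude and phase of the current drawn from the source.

Step 1 — Angular frequency: ω = 2π·f = 2π·1e+04 = 6.283e+04 rad/s.
Step 2 — Component impedances:
  Z1: Z = jωL = j·6.283e+04·0.0448 = 0 + j2815 Ω
  Z2: Z = R = 24.2 Ω
  Z3: Z = R = 76.1 Ω
Step 3 — With the output port shorted to ground, the output series arm Z2 runs from the junction to ground; the shunt arm Z3 also runs from the junction to ground. They appear in parallel: Z3 || Z2 = 18.36 Ω.
Step 4 — Series with input arm Z1: Z_in = Z1 + (Z3 || Z2) = 18.36 + j2815 Ω = 2815∠89.6° Ω.
Step 5 — Source phasor: V = 5.46∠38.1° V = 4.297 + j3.369 V.
Step 6 — Ohm's law: I = V / Z_total = (4.297 + j3.369) / (18.36 + j2815) = 0.001207 - j0.001519 A.
Step 7 — Convert to polar: |I| = 0.00194 A, ∠I = -51.5°.

I = 0.00194∠-51.5° A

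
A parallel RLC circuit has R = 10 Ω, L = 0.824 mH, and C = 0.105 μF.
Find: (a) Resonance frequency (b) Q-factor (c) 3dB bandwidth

Step 1 — Resonance: ω₀ = 1/√(LC) = 1/√(0.000824·1.05e-07) = 1.075e+05 rad/s.
Step 2 — f₀ = ω₀/(2π) = 1.711e+04 Hz.
Step 3 — Parallel Q: Q = R/(ω₀L) = 10/(1.075e+05·0.000824) = 0.1129.
Step 4 — Bandwidth: Δω = ω₀/Q = 9.524e+05 rad/s; BW = Δω/(2π) = 1.516e+05 Hz.

(a) f₀ = 1.711e+04 Hz  (b) Q = 0.1129  (c) BW = 1.516e+05 Hz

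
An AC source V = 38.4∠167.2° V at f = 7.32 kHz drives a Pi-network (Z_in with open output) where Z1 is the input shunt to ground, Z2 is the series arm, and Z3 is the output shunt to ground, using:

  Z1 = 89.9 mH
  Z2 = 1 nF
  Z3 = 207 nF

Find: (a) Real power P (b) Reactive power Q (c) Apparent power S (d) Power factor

Step 1 — Angular frequency: ω = 2π·f = 2π·7320 = 4.599e+04 rad/s.
Step 2 — Component impedances:
  Z1: Z = jωL = j·4.599e+04·0.0899 = 0 + j4135 Ω
  Z2: Z = 1/(jωC) = -j/(ω·C) = 0 - j2.174e+04 Ω
  Z3: Z = 1/(jωC) = -j/(ω·C) = 0 - j105 Ω
Step 3 — With open output, the series arm Z2 and the output shunt Z3 appear in series to ground: Z2 + Z3 = 0 - j2.185e+04 Ω.
Step 4 — Parallel with input shunt Z1: Z_in = Z1 || (Z2 + Z3) = 0 + j5100 Ω = 5100∠90.0° Ω.
Step 5 — Source phasor: V = 38.4∠167.2° V = -37.45 + j8.507 V.
Step 6 — Current: I = V / Z = 0.001668 + j0.007342 A = 0.007529∠77.2° A.
Step 7 — Complex power: S = V·I* = 0 + j0.2891 VA.
Step 8 — Real power: P = Re(S) = 0 W.
Step 9 — Reactive power: Q = Im(S) = 0.2891 VAR.
Step 10 — Apparent power: |S| = 0.2891 VA.
Step 11 — Power factor: PF = P/|S| = 0 (lagging).

(a) P = 0 W  (b) Q = 0.2891 VAR  (c) S = 0.2891 VA  (d) PF = 0 (lagging)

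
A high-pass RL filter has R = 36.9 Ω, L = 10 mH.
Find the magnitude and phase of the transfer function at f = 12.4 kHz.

Step 1 — Angular frequency: ω = 2π·1.24e+04 = 7.791e+04 rad/s.
Step 2 — Transfer function: H(jω) = jωL/(R + jωL).
Step 3 — Numerator jωL = j·779.1; denominator R + jωL = 36.9 + j779.1.
Step 4 — H = 0.9978 + j0.04726.
Step 5 — Magnitude: |H| = 0.9989 (-0.0 dB); phase: φ = 2.7°.

|H| = 0.9989 (-0.0 dB), φ = 2.7°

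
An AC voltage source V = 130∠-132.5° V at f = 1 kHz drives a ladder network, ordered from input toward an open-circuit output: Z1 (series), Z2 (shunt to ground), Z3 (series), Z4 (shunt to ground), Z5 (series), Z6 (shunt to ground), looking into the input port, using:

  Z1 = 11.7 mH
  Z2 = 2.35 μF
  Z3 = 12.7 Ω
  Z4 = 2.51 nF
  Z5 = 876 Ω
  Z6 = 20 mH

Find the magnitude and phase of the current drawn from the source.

Step 1 — Angular frequency: ω = 2π·f = 2π·1000 = 6283 rad/s.
Step 2 — Component impedances:
  Z1: Z = jωL = j·6283·0.0117 = 0 + j73.51 Ω
  Z2: Z = 1/(jωC) = -j/(ω·C) = 0 - j67.73 Ω
  Z3: Z = R = 12.7 Ω
  Z4: Z = 1/(jωC) = -j/(ω·C) = 0 - j6.341e+04 Ω
  Z5: Z = R = 876 Ω
  Z6: Z = jωL = j·6283·0.02 = 0 + j125.7 Ω
Step 3 — Ladder network (open output): work backward from the far end, alternating series and parallel combinations. Z_in = 5.128 + j5.523 Ω = 7.537∠47.1° Ω.
Step 4 — Source phasor: V = 130∠-132.5° V = -87.83 - j95.85 V.
Step 5 — Ohm's law: I = V / Z_total = (-87.83 - j95.85) / (5.128 + j5.523) = -17.25 - j0.1135 A.
Step 6 — Convert to polar: |I| = 17.25 A, ∠I = -179.6°.

I = 17.25∠-179.6° A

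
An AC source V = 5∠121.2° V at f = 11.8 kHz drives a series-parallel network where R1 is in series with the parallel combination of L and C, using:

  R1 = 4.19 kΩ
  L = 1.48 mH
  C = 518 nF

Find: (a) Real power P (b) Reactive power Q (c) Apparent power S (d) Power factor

Step 1 — Angular frequency: ω = 2π·f = 2π·1.18e+04 = 7.414e+04 rad/s.
Step 2 — Component impedances:
  R1: Z = R = 4190 Ω
  L: Z = jωL = j·7.414e+04·0.00148 = 0 + j109.7 Ω
  C: Z = 1/(jωC) = -j/(ω·C) = 0 - j26.04 Ω
Step 3 — Parallel branch: L || C = 1/(1/L + 1/C) = 0 - j34.14 Ω.
Step 4 — Series with R1: Z_total = R1 + (L || C) = 4190 - j34.14 Ω = 4190∠-0.5° Ω.
Step 5 — Source phasor: V = 5∠121.2° V = -2.59 + j4.277 V.
Step 6 — Current: I = V / Z = -0.0006264 + j0.001016 A = 0.001193∠121.7° A.
Step 7 — Complex power: S = V·I* = 0.005966 - j4.861e-05 VA.
Step 8 — Real power: P = Re(S) = 0.005966 W.
Step 9 — Reactive power: Q = Im(S) = -4.861e-05 VAR.
Step 10 — Apparent power: |S| = 0.005966 VA.
Step 11 — Power factor: PF = P/|S| = 1 (leading).

(a) P = 0.005966 W  (b) Q = -4.861e-05 VAR  (c) S = 0.005966 VA  (d) PF = 1 (leading)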